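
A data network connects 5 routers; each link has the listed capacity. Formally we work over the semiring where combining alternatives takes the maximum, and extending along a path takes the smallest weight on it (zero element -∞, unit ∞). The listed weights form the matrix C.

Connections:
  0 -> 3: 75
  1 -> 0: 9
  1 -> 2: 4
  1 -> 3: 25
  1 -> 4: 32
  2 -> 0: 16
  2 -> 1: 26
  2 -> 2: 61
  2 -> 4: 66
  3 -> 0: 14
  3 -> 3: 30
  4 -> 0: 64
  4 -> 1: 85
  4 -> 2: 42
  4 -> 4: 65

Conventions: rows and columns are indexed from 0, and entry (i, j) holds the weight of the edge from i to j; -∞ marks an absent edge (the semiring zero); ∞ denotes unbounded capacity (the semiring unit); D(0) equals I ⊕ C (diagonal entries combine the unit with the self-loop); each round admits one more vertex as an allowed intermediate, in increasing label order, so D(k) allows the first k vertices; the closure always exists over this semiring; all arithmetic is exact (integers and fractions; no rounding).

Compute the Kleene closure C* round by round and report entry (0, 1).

D(0):
  [∞, -∞, -∞, 75, -∞]
  [9, ∞, 4, 25, 32]
  [16, 26, ∞, -∞, 66]
  [14, -∞, -∞, ∞, -∞]
  [64, 85, 42, -∞, ∞]
D(1):
  [∞, -∞, -∞, 75, -∞]
  [9, ∞, 4, 25, 32]
  [16, 26, ∞, 16, 66]
  [14, -∞, -∞, ∞, -∞]
  [64, 85, 42, 64, ∞]
D(2):
  [∞, -∞, -∞, 75, -∞]
  [9, ∞, 4, 25, 32]
  [16, 26, ∞, 25, 66]
  [14, -∞, -∞, ∞, -∞]
  [64, 85, 42, 64, ∞]
D(3):
  [∞, -∞, -∞, 75, -∞]
  [9, ∞, 4, 25, 32]
  [16, 26, ∞, 25, 66]
  [14, -∞, -∞, ∞, -∞]
  [64, 85, 42, 64, ∞]
D(4):
  [∞, -∞, -∞, 75, -∞]
  [14, ∞, 4, 25, 32]
  [16, 26, ∞, 25, 66]
  [14, -∞, -∞, ∞, -∞]
  [64, 85, 42, 64, ∞]
D(5):
  [∞, -∞, -∞, 75, -∞]
  [32, ∞, 32, 32, 32]
  [64, 66, ∞, 64, 66]
  [14, -∞, -∞, ∞, -∞]
  [64, 85, 42, 64, ∞]
Answer: C*[0][1] = -∞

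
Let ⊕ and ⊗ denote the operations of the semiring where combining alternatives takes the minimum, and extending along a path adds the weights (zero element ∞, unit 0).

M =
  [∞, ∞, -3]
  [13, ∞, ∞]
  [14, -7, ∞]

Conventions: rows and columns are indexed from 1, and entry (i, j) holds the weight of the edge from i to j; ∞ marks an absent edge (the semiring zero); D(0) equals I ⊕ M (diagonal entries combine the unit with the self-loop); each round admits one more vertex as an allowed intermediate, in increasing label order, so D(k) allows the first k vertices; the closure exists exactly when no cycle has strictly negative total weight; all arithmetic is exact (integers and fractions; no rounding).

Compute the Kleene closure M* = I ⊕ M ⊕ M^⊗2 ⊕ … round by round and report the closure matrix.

D(0):
  [0, ∞, -3]
  [13, 0, ∞]
  [14, -7, 0]
D(1):
  [0, ∞, -3]
  [13, 0, 10]
  [14, -7, 0]
D(2):
  [0, ∞, -3]
  [13, 0, 10]
  [6, -7, 0]
D(3):
  [0, -10, -3]
  [13, 0, 10]
  [6, -7, 0]
Answer: M* = [[0, -10, -3], [13, 0, 10], [6, -7, 0]]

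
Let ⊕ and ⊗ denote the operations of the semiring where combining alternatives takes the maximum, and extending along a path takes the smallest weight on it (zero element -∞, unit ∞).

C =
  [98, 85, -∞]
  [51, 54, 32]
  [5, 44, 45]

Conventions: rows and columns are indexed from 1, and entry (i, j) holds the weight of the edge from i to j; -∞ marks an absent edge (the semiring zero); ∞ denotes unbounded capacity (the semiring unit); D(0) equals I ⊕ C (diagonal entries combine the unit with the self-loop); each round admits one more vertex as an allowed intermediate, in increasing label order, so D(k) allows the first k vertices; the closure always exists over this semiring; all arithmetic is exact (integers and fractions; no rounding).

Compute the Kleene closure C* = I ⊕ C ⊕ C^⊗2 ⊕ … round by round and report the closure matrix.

D(0):
  [∞, 85, -∞]
  [51, ∞, 32]
  [5, 44, ∞]
D(1):
  [∞, 85, -∞]
  [51, ∞, 32]
  [5, 44, ∞]
D(2):
  [∞, 85, 32]
  [51, ∞, 32]
  [44, 44, ∞]
D(3):
  [∞, 85, 32]
  [51, ∞, 32]
  [44, 44, ∞]
Answer: C* = [[∞, 85, 32], [51, ∞, 32], [44, 44, ∞]]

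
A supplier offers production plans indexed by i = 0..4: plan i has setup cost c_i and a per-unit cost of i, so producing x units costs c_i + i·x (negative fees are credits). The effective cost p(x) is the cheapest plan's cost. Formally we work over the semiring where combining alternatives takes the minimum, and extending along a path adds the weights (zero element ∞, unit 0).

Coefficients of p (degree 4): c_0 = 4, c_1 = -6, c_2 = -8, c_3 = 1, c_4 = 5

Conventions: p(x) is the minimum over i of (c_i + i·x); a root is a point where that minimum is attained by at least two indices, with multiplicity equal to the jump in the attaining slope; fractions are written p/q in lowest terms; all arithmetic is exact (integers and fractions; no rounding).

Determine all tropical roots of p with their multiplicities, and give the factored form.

hull edge (i=0, c=4) to (i=1, c=-6): slope -10, span 1
hull edge (i=1, c=-6) to (i=2, c=-8): slope -2, span 1
hull edge (i=2, c=-8) to (i=4, c=5): slope 13/2, span 2
Factored form: p(x) = 5 ⊗ (x ⊕ (-13/2)) ⊗ (x ⊕ (-13/2)) ⊗ (x ⊕ 2) ⊗ (x ⊕ 10)
Answer: roots = -13/2 (mult 2), 2 (mult 1), 10 (mult 1)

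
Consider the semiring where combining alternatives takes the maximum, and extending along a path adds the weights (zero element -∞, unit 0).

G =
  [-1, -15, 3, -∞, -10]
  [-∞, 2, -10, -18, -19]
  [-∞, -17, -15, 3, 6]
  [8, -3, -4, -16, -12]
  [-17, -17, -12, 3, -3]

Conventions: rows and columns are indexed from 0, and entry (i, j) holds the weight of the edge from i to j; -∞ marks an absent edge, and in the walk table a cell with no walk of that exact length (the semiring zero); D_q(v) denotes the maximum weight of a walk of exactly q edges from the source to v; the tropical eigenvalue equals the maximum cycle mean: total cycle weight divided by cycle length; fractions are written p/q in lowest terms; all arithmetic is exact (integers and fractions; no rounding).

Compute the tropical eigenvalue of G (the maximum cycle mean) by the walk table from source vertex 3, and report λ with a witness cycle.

q=0: [-∞, -∞, -∞, 0, -∞]
q=1: [8, -3, -4, -16, -12]
q=2: [7, -1, 11, -1, 2]
q=3: [7, 1, 10, 14, 17]
q=4: [22, 11, 10, 20, 16]
q=5: [28, 17, 25, 19, 16]
Optimal cycle mean attained by: cycle 0->2->4->3->0, total 3 + 6 + 3 + 8, length 4.
Answer: λ = 5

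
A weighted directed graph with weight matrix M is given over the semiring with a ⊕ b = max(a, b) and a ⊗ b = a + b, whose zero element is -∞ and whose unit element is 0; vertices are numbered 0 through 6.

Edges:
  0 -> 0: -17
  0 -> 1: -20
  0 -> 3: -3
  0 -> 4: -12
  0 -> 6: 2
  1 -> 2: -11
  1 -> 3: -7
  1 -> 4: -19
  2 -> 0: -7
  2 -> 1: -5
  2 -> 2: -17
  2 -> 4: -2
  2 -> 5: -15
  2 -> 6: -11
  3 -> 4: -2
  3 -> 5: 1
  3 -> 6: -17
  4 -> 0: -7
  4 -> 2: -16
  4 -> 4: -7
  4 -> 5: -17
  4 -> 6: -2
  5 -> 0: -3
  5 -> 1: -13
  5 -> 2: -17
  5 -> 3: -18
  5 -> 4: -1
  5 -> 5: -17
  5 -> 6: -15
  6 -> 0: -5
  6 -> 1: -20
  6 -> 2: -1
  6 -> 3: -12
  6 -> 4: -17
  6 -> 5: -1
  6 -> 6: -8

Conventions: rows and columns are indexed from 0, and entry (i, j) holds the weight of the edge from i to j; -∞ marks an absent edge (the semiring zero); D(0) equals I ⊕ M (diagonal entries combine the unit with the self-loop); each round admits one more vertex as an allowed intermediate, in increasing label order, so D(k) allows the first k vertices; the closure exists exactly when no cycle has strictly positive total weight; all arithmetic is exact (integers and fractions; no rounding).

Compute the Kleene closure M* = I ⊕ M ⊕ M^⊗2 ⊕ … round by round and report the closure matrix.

D(0):
  [0, -20, -∞, -3, -12, -∞, 2]
  [-∞, 0, -11, -7, -19, -∞, -∞]
  [-7, -5, 0, -∞, -2, -15, -11]
  [-∞, -∞, -∞, 0, -2, 1, -17]
  [-7, -∞, -16, -∞, 0, -17, -2]
  [-3, -13, -17, -18, -1, 0, -15]
  [-5, -20, -1, -12, -17, -1, 0]
D(1):
  [0, -20, -∞, -3, -12, -∞, 2]
  [-∞, 0, -11, -7, -19, -∞, -∞]
  [-7, -5, 0, -10, -2, -15, -5]
  [-∞, -∞, -∞, 0, -2, 1, -17]
  [-7, -27, -16, -10, 0, -17, -2]
  [-3, -13, -17, -6, -1, 0, -1]
  [-5, -20, -1, -8, -17, -1, 0]
D(2):
  [0, -20, -31, -3, -12, -∞, 2]
  [-∞, 0, -11, -7, -19, -∞, -∞]
  [-7, -5, 0, -10, -2, -15, -5]
  [-∞, -∞, -∞, 0, -2, 1, -17]
  [-7, -27, -16, -10, 0, -17, -2]
  [-3, -13, -17, -6, -1, 0, -1]
  [-5, -20, -1, -8, -17, -1, 0]
D(3):
  [0, -20, -31, -3, -12, -46, 2]
  [-18, 0, -11, -7, -13, -26, -16]
  [-7, -5, 0, -10, -2, -15, -5]
  [-∞, -∞, -∞, 0, -2, 1, -17]
  [-7, -21, -16, -10, 0, -17, -2]
  [-3, -13, -17, -6, -1, 0, -1]
  [-5, -6, -1, -8, -3, -1, 0]
D(4):
  [0, -20, -31, -3, -5, -2, 2]
  [-18, 0, -11, -7, -9, -6, -16]
  [-7, -5, 0, -10, -2, -9, -5]
  [-∞, -∞, -∞, 0, -2, 1, -17]
  [-7, -21, -16, -10, 0, -9, -2]
  [-3, -13, -17, -6, -1, 0, -1]
  [-5, -6, -1, -8, -3, -1, 0]
D(5):
  [0, -20, -21, -3, -5, -2, 2]
  [-16, 0, -11, -7, -9, -6, -11]
  [-7, -5, 0, -10, -2, -9, -4]
  [-9, -23, -18, 0, -2, 1, -4]
  [-7, -21, -16, -10, 0, -9, -2]
  [-3, -13, -17, -6, -1, 0, -1]
  [-5, -6, -1, -8, -3, -1, 0]
D(6):
  [0, -15, -19, -3, -3, -2, 2]
  [-9, 0, -11, -7, -7, -6, -7]
  [-7, -5, 0, -10, -2, -9, -4]
  [-2, -12, -16, 0, 0, 1, 0]
  [-7, -21, -16, -10, 0, -9, -2]
  [-3, -13, -17, -6, -1, 0, -1]
  [-4, -6, -1, -7, -2, -1, 0]
D(7):
  [0, -4, 1, -3, 0, 1, 2]
  [-9, 0, -8, -7, -7, -6, -7]
  [-7, -5, 0, -10, -2, -5, -4]
  [-2, -6, -1, 0, 0, 1, 0]
  [-6, -8, -3, -9, 0, -3, -2]
  [-3, -7, -2, -6, -1, 0, -1]
  [-4, -6, -1, -7, -2, -1, 0]
Answer: M* = [[0, -4, 1, -3, 0, 1, 2], [-9, 0, -8, -7, -7, -6, -7], [-7, -5, 0, -10, -2, -5, -4], [-2, -6, -1, 0, 0, 1, 0], [-6, -8, -3, -9, 0, -3, -2], [-3, -7, -2, -6, -1, 0, -1], [-4, -6, -1, -7, -2, -1, 0]]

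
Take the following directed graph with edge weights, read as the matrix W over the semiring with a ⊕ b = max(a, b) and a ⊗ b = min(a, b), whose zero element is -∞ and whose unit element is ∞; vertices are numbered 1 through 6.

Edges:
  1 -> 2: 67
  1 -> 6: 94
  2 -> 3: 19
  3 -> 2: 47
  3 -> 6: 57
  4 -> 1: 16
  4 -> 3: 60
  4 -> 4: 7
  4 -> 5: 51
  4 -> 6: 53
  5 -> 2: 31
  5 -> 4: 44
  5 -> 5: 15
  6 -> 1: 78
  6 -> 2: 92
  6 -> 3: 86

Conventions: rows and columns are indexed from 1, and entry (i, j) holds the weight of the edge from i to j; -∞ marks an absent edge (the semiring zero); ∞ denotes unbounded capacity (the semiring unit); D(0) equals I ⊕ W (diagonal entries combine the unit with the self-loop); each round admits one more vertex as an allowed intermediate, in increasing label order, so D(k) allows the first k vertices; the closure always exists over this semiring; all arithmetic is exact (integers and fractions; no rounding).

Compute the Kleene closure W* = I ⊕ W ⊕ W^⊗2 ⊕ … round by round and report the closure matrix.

D(0):
  [∞, 67, -∞, -∞, -∞, 94]
  [-∞, ∞, 19, -∞, -∞, -∞]
  [-∞, 47, ∞, -∞, -∞, 57]
  [16, -∞, 60, ∞, 51, 53]
  [-∞, 31, -∞, 44, ∞, -∞]
  [78, 92, 86, -∞, -∞, ∞]
D(1):
  [∞, 67, -∞, -∞, -∞, 94]
  [-∞, ∞, 19, -∞, -∞, -∞]
  [-∞, 47, ∞, -∞, -∞, 57]
  [16, 16, 60, ∞, 51, 53]
  [-∞, 31, -∞, 44, ∞, -∞]
  [78, 92, 86, -∞, -∞, ∞]
D(2):
  [∞, 67, 19, -∞, -∞, 94]
  [-∞, ∞, 19, -∞, -∞, -∞]
  [-∞, 47, ∞, -∞, -∞, 57]
  [16, 16, 60, ∞, 51, 53]
  [-∞, 31, 19, 44, ∞, -∞]
  [78, 92, 86, -∞, -∞, ∞]
D(3):
  [∞, 67, 19, -∞, -∞, 94]
  [-∞, ∞, 19, -∞, -∞, 19]
  [-∞, 47, ∞, -∞, -∞, 57]
  [16, 47, 60, ∞, 51, 57]
  [-∞, 31, 19, 44, ∞, 19]
  [78, 92, 86, -∞, -∞, ∞]
D(4):
  [∞, 67, 19, -∞, -∞, 94]
  [-∞, ∞, 19, -∞, -∞, 19]
  [-∞, 47, ∞, -∞, -∞, 57]
  [16, 47, 60, ∞, 51, 57]
  [16, 44, 44, 44, ∞, 44]
  [78, 92, 86, -∞, -∞, ∞]
D(5):
  [∞, 67, 19, -∞, -∞, 94]
  [-∞, ∞, 19, -∞, -∞, 19]
  [-∞, 47, ∞, -∞, -∞, 57]
  [16, 47, 60, ∞, 51, 57]
  [16, 44, 44, 44, ∞, 44]
  [78, 92, 86, -∞, -∞, ∞]
D(6):
  [∞, 92, 86, -∞, -∞, 94]
  [19, ∞, 19, -∞, -∞, 19]
  [57, 57, ∞, -∞, -∞, 57]
  [57, 57, 60, ∞, 51, 57]
  [44, 44, 44, 44, ∞, 44]
  [78, 92, 86, -∞, -∞, ∞]
Answer: W* = [[∞, 92, 86, -∞, -∞, 94], [19, ∞, 19, -∞, -∞, 19], [57, 57, ∞, -∞, -∞, 57], [57, 57, 60, ∞, 51, 57], [44, 44, 44, 44, ∞, 44], [78, 92, 86, -∞, -∞, ∞]]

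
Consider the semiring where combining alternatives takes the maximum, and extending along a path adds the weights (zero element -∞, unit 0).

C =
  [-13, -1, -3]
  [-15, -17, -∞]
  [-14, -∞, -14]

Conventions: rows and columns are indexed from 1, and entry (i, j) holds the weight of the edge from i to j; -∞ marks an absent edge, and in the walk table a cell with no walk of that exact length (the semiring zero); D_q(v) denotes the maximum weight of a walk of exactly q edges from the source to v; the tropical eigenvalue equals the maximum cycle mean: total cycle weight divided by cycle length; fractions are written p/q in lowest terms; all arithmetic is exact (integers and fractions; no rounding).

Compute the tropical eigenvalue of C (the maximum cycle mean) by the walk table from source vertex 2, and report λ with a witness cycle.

q=0: [-∞, 0, -∞]
q=1: [-15, -17, -∞]
q=2: [-28, -16, -18]
q=3: [-31, -29, -31]
Optimal cycle mean attained by: cycle 1->2->1, total (-1) + (-15), length 2.
Answer: λ = -8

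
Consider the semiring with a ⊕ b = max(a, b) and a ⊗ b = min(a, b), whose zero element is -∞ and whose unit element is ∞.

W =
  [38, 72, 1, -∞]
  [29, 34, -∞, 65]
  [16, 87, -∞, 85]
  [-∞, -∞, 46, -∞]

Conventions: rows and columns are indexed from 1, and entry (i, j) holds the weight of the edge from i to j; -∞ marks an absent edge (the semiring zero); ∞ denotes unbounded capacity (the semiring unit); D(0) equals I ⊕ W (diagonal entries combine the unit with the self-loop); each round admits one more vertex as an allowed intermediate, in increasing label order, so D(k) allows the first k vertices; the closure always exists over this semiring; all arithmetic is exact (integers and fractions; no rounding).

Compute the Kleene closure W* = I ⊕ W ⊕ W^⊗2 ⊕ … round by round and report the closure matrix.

D(0):
  [∞, 72, 1, -∞]
  [29, ∞, -∞, 65]
  [16, 87, ∞, 85]
  [-∞, -∞, 46, ∞]
D(1):
  [∞, 72, 1, -∞]
  [29, ∞, 1, 65]
  [16, 87, ∞, 85]
  [-∞, -∞, 46, ∞]
D(2):
  [∞, 72, 1, 65]
  [29, ∞, 1, 65]
  [29, 87, ∞, 85]
  [-∞, -∞, 46, ∞]
D(3):
  [∞, 72, 1, 65]
  [29, ∞, 1, 65]
  [29, 87, ∞, 85]
  [29, 46, 46, ∞]
D(4):
  [∞, 72, 46, 65]
  [29, ∞, 46, 65]
  [29, 87, ∞, 85]
  [29, 46, 46, ∞]
Answer: W* = [[∞, 72, 46, 65], [29, ∞, 46, 65], [29, 87, ∞, 85], [29, 46, 46, ∞]]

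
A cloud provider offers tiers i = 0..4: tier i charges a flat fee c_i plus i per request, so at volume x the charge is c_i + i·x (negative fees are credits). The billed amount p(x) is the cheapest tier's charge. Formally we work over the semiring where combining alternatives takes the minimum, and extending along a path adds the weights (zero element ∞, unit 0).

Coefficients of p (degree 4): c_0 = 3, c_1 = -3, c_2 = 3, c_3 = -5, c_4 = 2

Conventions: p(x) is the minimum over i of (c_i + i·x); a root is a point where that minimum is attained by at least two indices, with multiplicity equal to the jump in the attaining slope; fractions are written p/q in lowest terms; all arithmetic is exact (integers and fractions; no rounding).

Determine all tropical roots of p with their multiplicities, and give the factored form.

hull edge (i=0, c=3) to (i=1, c=-3): slope -6, span 1
hull edge (i=1, c=-3) to (i=3, c=-5): slope -1, span 2
hull edge (i=3, c=-5) to (i=4, c=2): slope 7, span 1
Factored form: p(x) = 2 ⊗ (x ⊕ (-7)) ⊗ (x ⊕ 1) ⊗ (x ⊕ 1) ⊗ (x ⊕ 6)
Answer: roots = -7 (mult 1), 1 (mult 2), 6 (mult 1)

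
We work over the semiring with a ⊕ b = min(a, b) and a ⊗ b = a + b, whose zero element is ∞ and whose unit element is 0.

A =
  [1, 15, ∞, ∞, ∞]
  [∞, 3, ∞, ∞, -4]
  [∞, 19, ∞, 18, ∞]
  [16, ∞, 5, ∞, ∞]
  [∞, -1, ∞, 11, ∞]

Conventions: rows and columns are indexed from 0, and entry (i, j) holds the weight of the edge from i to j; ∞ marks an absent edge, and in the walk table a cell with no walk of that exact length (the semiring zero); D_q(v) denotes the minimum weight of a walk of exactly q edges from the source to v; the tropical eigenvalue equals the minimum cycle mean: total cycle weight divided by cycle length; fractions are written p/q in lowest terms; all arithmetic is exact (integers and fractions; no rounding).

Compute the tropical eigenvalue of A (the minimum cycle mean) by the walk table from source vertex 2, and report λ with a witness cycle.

q=0: [∞, ∞, 0, ∞, ∞]
q=1: [∞, 19, ∞, 18, ∞]
q=2: [34, 22, 23, ∞, 15]
q=3: [35, 14, ∞, 26, 18]
q=4: [36, 17, 31, 29, 10]
q=5: [37, 9, 34, 21, 13]
Optimal cycle mean attained by: cycle 1->4->1, total (-4) + (-1), length 2.
Answer: λ = -5/2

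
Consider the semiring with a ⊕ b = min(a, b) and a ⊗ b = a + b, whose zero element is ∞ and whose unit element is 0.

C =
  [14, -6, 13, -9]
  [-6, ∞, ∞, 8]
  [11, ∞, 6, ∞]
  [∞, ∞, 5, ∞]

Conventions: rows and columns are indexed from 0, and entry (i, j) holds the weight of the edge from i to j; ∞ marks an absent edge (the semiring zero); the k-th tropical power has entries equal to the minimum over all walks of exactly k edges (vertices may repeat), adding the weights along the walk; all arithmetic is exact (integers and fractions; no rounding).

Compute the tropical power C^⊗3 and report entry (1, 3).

C^⊗2:
  [-12, 8, -4, 2]
  [8, -12, 7, -15]
  [17, 5, 12, 2]
  [16, ∞, 11, ∞]
C^⊗3:
  [2, -18, 1, -21]
  [-18, 2, -10, -4]
  [-1, 11, 7, 8]
  [22, 10, 17, 7]
Key observation: the optimum is the walk 1->0->1->3, with weight (-6) + (-6) + 8 = -4.
Optimal value attained by: walk 1->0->1->3.
Answer: (C^⊗3)[1][3] = -4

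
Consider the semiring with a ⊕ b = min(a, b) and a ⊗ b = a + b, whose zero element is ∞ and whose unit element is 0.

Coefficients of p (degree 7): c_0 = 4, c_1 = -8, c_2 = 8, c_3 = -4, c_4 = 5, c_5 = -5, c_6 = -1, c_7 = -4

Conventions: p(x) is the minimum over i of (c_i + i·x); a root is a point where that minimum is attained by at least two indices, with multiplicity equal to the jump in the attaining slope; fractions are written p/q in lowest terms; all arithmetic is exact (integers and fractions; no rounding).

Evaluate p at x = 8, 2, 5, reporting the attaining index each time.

p(8) = min(4+0·8=4, -8+1·8=0, 8+2·8=24, -4+3·8=20, 5+4·8=37, -5+5·8=35, -1+6·8=47, -4+7·8=52) = 0 (attained by i=1)
p(2) = min(4+0·2=4, -8+1·2=-6, 8+2·2=12, -4+3·2=2, 5+4·2=13, -5+5·2=5, -1+6·2=11, -4+7·2=10) = -6 (attained by i=1)
p(5) = min(4+0·5=4, -8+1·5=-3, 8+2·5=18, -4+3·5=11, 5+4·5=25, -5+5·5=20, -1+6·5=29, -4+7·5=31) = -3 (attained by i=1)
Answer: p(8) = 0; p(2) = -6; p(5) = -3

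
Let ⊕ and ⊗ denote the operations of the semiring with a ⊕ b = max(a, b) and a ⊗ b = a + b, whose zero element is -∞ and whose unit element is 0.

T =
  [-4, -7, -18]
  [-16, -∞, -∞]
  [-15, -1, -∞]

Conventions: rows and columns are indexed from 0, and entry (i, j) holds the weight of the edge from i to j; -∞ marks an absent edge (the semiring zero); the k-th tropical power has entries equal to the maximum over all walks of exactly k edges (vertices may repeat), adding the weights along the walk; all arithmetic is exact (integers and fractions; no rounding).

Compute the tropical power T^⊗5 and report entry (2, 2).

T^⊗2:
  [-8, -11, -22]
  [-20, -23, -34]
  [-17, -22, -33]
T^⊗3:
  [-12, -15, -26]
  [-24, -27, -38]
  [-21, -24, -35]
T^⊗4:
  [-16, -19, -30]
  [-28, -31, -42]
  [-25, -28, -39]
T^⊗5:
  [-20, -23, -34]
  [-32, -35, -46]
  [-29, -32, -43]
Key observation: the optimum is the walk 2->1->0->0->0->2, with weight (-1) + (-16) + (-4) + (-4) + (-18) = -43.
Optimal value attained by: walk 2->1->0->0->0->2.
Answer: (T^⊗5)[2][2] = -43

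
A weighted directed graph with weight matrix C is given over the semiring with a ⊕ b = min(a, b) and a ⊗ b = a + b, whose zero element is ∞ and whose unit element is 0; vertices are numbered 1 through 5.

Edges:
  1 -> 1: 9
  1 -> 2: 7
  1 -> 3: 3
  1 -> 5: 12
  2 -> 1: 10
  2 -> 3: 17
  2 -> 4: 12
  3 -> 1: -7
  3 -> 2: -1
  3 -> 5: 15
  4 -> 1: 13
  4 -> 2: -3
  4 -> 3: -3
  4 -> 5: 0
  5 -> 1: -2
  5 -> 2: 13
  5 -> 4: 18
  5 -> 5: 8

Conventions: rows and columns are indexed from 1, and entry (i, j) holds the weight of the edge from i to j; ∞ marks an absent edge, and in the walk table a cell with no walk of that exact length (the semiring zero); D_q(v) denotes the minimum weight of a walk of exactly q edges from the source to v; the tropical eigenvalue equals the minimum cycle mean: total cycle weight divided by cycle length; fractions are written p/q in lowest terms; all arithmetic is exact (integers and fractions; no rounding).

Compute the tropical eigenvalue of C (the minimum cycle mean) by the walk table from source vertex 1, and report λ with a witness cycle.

q=0: [0, ∞, ∞, ∞, ∞]
q=1: [9, 7, 3, ∞, 12]
q=2: [-4, 2, 12, 19, 18]
q=3: [5, 3, -1, 14, 8]
q=4: [-8, -2, 8, 15, 14]
q=5: [1, -1, -5, 10, 4]
Optimal cycle mean attained by: cycle 1->3->1, total 3 + (-7), length 2.
Answer: λ = -2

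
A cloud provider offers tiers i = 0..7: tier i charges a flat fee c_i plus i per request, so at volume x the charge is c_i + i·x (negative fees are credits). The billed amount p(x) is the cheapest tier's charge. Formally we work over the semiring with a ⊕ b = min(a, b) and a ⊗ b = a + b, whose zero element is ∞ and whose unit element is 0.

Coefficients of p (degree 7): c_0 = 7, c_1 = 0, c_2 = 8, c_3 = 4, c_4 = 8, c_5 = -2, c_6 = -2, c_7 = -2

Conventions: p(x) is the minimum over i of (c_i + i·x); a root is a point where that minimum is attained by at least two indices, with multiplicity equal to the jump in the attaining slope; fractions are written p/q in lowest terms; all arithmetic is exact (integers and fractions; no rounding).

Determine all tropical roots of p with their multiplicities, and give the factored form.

hull edge (i=0, c=7) to (i=1, c=0): slope -7, span 1
hull edge (i=1, c=0) to (i=5, c=-2): slope -1/2, span 4
hull edge (i=5, c=-2) to (i=7, c=-2): slope 0, span 2
Factored form: p(x) = -2 ⊗ (x ⊕ 0) ⊗ (x ⊕ 0) ⊗ (x ⊕ 1/2) ⊗ (x ⊕ 1/2) ⊗ (x ⊕ 1/2) ⊗ (x ⊕ 1/2) ⊗ (x ⊕ 7)
Answer: roots = 0 (mult 2), 1/2 (mult 4), 7 (mult 1)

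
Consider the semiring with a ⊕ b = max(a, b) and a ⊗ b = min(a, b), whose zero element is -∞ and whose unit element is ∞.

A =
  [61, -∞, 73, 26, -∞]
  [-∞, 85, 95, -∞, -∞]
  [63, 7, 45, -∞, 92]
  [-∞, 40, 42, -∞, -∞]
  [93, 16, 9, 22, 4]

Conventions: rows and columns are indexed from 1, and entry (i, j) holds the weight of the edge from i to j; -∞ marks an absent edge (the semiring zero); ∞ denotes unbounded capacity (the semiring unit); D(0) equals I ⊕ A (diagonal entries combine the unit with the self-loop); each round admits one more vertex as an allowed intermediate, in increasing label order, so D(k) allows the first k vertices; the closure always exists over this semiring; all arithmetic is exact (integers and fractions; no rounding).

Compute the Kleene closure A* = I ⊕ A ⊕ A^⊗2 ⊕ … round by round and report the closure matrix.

D(0):
  [∞, -∞, 73, 26, -∞]
  [-∞, ∞, 95, -∞, -∞]
  [63, 7, ∞, -∞, 92]
  [-∞, 40, 42, ∞, -∞]
  [93, 16, 9, 22, ∞]
D(1):
  [∞, -∞, 73, 26, -∞]
  [-∞, ∞, 95, -∞, -∞]
  [63, 7, ∞, 26, 92]
  [-∞, 40, 42, ∞, -∞]
  [93, 16, 73, 26, ∞]
D(2):
  [∞, -∞, 73, 26, -∞]
  [-∞, ∞, 95, -∞, -∞]
  [63, 7, ∞, 26, 92]
  [-∞, 40, 42, ∞, -∞]
  [93, 16, 73, 26, ∞]
D(3):
  [∞, 7, 73, 26, 73]
  [63, ∞, 95, 26, 92]
  [63, 7, ∞, 26, 92]
  [42, 40, 42, ∞, 42]
  [93, 16, 73, 26, ∞]
D(4):
  [∞, 26, 73, 26, 73]
  [63, ∞, 95, 26, 92]
  [63, 26, ∞, 26, 92]
  [42, 40, 42, ∞, 42]
  [93, 26, 73, 26, ∞]
D(5):
  [∞, 26, 73, 26, 73]
  [92, ∞, 95, 26, 92]
  [92, 26, ∞, 26, 92]
  [42, 40, 42, ∞, 42]
  [93, 26, 73, 26, ∞]
Answer: A* = [[∞, 26, 73, 26, 73], [92, ∞, 95, 26, 92], [92, 26, ∞, 26, 92], [42, 40, 42, ∞, 42], [93, 26, 73, 26, ∞]]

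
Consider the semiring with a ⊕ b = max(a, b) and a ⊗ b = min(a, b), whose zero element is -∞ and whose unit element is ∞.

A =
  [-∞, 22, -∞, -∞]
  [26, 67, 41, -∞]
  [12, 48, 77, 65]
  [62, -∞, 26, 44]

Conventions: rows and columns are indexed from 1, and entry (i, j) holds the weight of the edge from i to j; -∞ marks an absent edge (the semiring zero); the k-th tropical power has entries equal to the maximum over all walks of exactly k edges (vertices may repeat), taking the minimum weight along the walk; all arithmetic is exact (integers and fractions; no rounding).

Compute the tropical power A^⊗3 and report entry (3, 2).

A^⊗2:
  [22, 22, 22, -∞]
  [26, 67, 41, 41]
  [62, 48, 77, 65]
  [44, 26, 26, 44]
A^⊗3:
  [22, 22, 22, 22]
  [41, 67, 41, 41]
  [62, 48, 77, 65]
  [44, 26, 26, 44]
Key observation: the optimum is the walk 3->2->2->2, with weight 48 min 67 min 67 = 48.
Optimal value attained by: walk 3->2->2->2.
Answer: (A^⊗3)[3][2] = 48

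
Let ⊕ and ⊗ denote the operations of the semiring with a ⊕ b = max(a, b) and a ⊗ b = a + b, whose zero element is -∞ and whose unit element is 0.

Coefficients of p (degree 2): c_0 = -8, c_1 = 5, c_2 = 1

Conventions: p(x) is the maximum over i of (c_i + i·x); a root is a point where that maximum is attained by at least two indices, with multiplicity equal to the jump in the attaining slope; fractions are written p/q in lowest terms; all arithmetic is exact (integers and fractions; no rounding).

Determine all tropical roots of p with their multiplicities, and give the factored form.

hull edge (i=0, c=-8) to (i=1, c=5): slope 13, span 1
hull edge (i=1, c=5) to (i=2, c=1): slope -4, span 1
Factored form: p(x) = 1 ⊗ (x ⊕ (-13)) ⊗ (x ⊕ 4)
Answer: roots = -13 (mult 1), 4 (mult 1)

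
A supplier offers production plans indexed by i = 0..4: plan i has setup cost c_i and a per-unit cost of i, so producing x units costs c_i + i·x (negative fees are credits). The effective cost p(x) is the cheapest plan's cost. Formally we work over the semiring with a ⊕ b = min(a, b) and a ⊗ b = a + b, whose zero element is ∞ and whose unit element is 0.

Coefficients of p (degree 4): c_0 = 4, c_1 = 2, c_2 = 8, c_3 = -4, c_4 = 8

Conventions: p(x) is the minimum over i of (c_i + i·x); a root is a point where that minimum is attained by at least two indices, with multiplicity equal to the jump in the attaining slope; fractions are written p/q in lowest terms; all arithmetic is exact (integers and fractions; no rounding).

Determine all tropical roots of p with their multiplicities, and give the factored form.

hull edge (i=0, c=4) to (i=3, c=-4): slope -8/3, span 3
hull edge (i=3, c=-4) to (i=4, c=8): slope 12, span 1
Factored form: p(x) = 8 ⊗ (x ⊕ (-12)) ⊗ (x ⊕ 8/3) ⊗ (x ⊕ 8/3) ⊗ (x ⊕ 8/3)
Answer: roots = -12 (mult 1), 8/3 (mult 3)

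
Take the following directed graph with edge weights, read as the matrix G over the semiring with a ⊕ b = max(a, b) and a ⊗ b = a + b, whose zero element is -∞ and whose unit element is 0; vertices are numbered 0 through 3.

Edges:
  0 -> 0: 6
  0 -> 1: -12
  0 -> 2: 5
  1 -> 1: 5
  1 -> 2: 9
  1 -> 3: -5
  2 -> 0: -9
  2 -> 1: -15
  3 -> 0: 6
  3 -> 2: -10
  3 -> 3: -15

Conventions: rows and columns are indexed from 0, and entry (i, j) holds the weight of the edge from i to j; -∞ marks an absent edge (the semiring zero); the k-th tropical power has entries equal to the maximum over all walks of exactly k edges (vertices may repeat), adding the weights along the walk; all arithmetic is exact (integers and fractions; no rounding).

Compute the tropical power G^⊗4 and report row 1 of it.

G^⊗2:
  [12, -6, 11, -17]
  [1, 10, 14, 0]
  [-3, -10, -4, -20]
  [12, -6, 11, -30]
G^⊗3:
  [18, 0, 17, -11]
  [7, 15, 19, 5]
  [3, -5, 2, -15]
  [18, 0, 17, -11]
G^⊗4:
  [24, 6, 23, -5]
  [13, 20, 24, 10]
  [9, 0, 8, -10]
  [24, 6, 23, -5]
Answer: row 1 of G^⊗4 = [13, 20, 24, 10]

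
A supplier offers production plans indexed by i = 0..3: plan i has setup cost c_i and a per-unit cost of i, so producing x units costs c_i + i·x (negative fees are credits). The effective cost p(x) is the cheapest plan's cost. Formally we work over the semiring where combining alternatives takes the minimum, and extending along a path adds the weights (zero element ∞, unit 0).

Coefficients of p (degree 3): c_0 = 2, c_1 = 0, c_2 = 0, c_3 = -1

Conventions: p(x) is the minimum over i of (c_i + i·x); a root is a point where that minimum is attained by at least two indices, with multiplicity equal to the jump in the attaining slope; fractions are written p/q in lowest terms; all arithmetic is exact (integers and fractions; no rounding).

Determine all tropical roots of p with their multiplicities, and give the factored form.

hull edge (i=0, c=2) to (i=1, c=0): slope -2, span 1
hull edge (i=1, c=0) to (i=3, c=-1): slope -1/2, span 2
Factored form: p(x) = -1 ⊗ (x ⊕ 1/2) ⊗ (x ⊕ 1/2) ⊗ (x ⊕ 2)
Answer: roots = 1/2 (mult 2), 2 (mult 1)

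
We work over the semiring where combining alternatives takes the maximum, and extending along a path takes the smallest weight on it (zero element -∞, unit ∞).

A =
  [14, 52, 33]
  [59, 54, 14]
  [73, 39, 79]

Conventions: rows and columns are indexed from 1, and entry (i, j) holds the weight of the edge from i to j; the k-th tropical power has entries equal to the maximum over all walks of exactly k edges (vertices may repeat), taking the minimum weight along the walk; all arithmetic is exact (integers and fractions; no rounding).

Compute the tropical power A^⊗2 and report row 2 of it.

A^⊗2:
  [52, 52, 33]
  [54, 54, 33]
  [73, 52, 79]
Answer: row 2 of A^⊗2 = [54, 54, 33]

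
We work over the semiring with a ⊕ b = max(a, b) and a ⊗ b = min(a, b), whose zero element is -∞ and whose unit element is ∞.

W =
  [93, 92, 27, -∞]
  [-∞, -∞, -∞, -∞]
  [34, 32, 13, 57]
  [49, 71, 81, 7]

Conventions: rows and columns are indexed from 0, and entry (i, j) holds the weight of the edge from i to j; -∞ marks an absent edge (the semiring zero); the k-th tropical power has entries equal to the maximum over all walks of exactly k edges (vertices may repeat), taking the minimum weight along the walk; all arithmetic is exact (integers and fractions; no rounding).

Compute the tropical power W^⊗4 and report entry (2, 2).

W^⊗2:
  [93, 92, 27, 27]
  [-∞, -∞, -∞, -∞]
  [49, 57, 57, 13]
  [49, 49, 27, 57]
W^⊗3:
  [93, 92, 27, 27]
  [-∞, -∞, -∞, -∞]
  [49, 49, 27, 57]
  [49, 57, 57, 27]
W^⊗4:
  [93, 92, 27, 27]
  [-∞, -∞, -∞, -∞]
  [49, 57, 57, 27]
  [49, 49, 27, 57]
Key observation: the optimum is the walk 2->3->2->3->2, with weight 57 min 81 min 57 min 81 = 57.
Optimal value attained by: walk 2->3->2->3->2.
Answer: (W^⊗4)[2][2] = 57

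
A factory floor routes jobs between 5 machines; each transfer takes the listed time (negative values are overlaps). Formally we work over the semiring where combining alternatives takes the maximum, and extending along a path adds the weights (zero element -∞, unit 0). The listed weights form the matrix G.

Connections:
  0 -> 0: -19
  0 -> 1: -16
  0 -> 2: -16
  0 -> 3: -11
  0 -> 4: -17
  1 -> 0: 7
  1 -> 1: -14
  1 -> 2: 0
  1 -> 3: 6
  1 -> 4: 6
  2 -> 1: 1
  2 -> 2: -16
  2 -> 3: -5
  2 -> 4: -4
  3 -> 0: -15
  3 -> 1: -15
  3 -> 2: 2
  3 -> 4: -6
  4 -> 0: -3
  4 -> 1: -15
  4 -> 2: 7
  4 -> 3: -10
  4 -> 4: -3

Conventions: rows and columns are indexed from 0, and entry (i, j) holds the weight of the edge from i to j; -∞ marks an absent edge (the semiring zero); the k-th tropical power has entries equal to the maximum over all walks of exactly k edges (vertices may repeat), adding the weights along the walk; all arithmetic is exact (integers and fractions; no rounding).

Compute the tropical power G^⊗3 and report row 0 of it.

G^⊗2:
  [-9, -15, -9, -10, -10]
  [3, 1, 13, -4, 3]
  [8, -13, 3, 7, 7]
  [-8, 3, 1, -3, -2]
  [-6, 8, 4, 2, 3]
G^⊗3:
  [-8, -8, -3, -9, -9]
  [8, 14, 10, 8, 9]
  [4, 4, 14, -2, 4]
  [10, 2, 5, 9, 9]
  [15, 5, 10, 14, 14]
Answer: row 0 of G^⊗3 = [-8, -8, -3, -9, -9]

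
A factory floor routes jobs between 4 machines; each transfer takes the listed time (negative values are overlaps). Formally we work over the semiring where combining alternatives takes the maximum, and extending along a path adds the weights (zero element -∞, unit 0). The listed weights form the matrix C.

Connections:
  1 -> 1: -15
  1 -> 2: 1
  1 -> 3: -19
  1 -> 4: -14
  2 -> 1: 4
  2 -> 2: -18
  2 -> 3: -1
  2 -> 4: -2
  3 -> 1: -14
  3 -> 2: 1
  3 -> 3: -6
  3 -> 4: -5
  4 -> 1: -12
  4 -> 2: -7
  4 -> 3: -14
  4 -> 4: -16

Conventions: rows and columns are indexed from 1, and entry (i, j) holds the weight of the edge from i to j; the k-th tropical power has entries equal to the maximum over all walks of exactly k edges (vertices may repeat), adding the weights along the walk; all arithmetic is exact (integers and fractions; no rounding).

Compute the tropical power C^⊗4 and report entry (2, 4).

C^⊗2:
  [5, -14, 0, -1]
  [-11, 5, -7, -6]
  [5, -5, 0, -1]
  [-3, -11, -8, -9]
C^⊗3:
  [-10, 6, -6, -5]
  [9, -6, 4, 3]
  [-1, 6, -6, -5]
  [-7, -2, -12, -13]
C^⊗4:
  [10, -5, 5, 4]
  [-2, 10, -2, -1]
  [10, 0, 5, 4]
  [2, -6, -3, -4]
Key observation: the optimum is the walk 2->1->2->3->4, with weight 4 + 1 + (-1) + (-5) = -1.
Optimal value attained by: walk 2->1->2->3->4.
Answer: (C^⊗4)[2][4] = -1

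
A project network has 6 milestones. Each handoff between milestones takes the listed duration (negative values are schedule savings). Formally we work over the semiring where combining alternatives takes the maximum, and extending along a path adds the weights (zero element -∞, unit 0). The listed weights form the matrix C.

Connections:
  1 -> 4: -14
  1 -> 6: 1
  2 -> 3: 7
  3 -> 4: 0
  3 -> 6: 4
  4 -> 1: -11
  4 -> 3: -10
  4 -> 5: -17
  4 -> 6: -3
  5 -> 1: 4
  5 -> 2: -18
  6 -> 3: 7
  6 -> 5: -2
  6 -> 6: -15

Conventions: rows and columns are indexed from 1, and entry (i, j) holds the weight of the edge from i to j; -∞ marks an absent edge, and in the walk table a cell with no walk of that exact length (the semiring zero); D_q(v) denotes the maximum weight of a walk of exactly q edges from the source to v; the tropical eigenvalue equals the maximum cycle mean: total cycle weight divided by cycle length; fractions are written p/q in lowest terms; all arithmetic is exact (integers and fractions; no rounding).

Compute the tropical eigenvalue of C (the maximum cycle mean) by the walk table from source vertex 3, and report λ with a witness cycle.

q=0: [-∞, -∞, 0, -∞, -∞, -∞]
q=1: [-∞, -∞, -∞, 0, -∞, 4]
q=2: [-11, -∞, 11, -∞, 2, -3]
q=3: [6, -16, 4, 11, -5, 15]
q=4: [0, -23, 22, 4, 13, 8]
q=5: [17, -5, 15, 22, 6, 26]
q=6: [11, -12, 33, 15, 24, 19]
Optimal cycle mean attained by: cycle 3->6->3, total 4 + 7, length 2.
Answer: λ = 11/2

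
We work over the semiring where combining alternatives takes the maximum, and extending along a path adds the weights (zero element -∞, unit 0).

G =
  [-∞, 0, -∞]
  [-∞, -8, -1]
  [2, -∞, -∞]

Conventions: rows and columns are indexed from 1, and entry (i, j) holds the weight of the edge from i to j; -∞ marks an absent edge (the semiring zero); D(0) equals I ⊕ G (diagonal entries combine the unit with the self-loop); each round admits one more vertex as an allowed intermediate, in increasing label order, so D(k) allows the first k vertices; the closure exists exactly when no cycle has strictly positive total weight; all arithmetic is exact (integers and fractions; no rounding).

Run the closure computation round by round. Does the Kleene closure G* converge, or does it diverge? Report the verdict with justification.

D(0):
  [0, 0, -∞]
  [-∞, 0, -1]
  [2, -∞, 0]
D(1):
  [0, 0, -∞]
  [-∞, 0, -1]
  [2, 2, 0]
Detection: at round 2, diagonal entry (3, 3) turns strictly positive.
Key observation: the cycle 3->1->2->3 has total weight 2 + 0 + (-1), which is strictly positive.
Answer: DIVERGES — positive cycle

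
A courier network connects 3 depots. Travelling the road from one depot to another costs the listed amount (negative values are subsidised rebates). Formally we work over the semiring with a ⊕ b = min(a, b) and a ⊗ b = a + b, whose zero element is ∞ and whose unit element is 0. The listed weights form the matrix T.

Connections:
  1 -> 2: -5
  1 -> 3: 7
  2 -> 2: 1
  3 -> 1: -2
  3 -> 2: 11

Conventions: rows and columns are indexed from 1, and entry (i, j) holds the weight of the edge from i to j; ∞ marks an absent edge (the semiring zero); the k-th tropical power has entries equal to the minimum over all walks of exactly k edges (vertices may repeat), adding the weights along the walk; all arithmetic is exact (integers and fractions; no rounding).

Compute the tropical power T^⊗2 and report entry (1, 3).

T^⊗2:
  [5, -4, ∞]
  [∞, 2, ∞]
  [∞, -7, 5]
Key observation: no walk of exactly 2 edges connects these vertices, so the entry is the semiring zero.
Answer: (T^⊗2)[1][3] = ∞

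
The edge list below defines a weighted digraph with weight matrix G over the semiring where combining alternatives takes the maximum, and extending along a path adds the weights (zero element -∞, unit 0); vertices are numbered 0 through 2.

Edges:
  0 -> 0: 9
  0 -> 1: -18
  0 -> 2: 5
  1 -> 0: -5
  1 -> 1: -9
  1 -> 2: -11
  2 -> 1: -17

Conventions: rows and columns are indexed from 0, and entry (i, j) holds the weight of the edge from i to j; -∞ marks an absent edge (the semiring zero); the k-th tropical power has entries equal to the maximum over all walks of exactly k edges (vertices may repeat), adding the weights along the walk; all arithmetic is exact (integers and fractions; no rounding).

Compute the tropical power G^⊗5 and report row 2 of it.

G^⊗2:
  [18, -9, 14]
  [4, -18, 0]
  [-22, -26, -28]
G^⊗3:
  [27, 0, 23]
  [13, -14, 9]
  [-13, -35, -17]
G^⊗4:
  [36, 9, 32]
  [22, -5, 18]
  [-4, -31, -8]
G^⊗5:
  [45, 18, 41]
  [31, 4, 27]
  [5, -22, 1]
Answer: row 2 of G^⊗5 = [5, -22, 1]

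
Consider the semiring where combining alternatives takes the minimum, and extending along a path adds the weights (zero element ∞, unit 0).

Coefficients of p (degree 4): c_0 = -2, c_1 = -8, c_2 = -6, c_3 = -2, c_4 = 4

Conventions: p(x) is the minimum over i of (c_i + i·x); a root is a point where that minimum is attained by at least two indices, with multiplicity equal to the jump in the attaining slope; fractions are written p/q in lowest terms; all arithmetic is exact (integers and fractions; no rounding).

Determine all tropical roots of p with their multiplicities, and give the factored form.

hull edge (i=0, c=-2) to (i=1, c=-8): slope -6, span 1
hull edge (i=1, c=-8) to (i=2, c=-6): slope 2, span 1
hull edge (i=2, c=-6) to (i=3, c=-2): slope 4, span 1
hull edge (i=3, c=-2) to (i=4, c=4): slope 6, span 1
Factored form: p(x) = 4 ⊗ (x ⊕ (-6)) ⊗ (x ⊕ (-4)) ⊗ (x ⊕ (-2)) ⊗ (x ⊕ 6)
Answer: roots = -6 (mult 1), -4 (mult 1), -2 (mult 1), 6 (mult 1)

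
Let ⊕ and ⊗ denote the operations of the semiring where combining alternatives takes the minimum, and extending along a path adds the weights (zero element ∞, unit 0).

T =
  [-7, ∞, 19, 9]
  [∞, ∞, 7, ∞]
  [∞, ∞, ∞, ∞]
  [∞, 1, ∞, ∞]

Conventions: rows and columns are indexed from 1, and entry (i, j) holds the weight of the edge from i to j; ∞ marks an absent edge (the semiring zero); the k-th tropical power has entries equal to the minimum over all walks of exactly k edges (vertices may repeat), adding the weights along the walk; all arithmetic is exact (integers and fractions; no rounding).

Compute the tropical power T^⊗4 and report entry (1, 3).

T^⊗2:
  [-14, 10, 12, 2]
  [∞, ∞, ∞, ∞]
  [∞, ∞, ∞, ∞]
  [∞, ∞, 8, ∞]
T^⊗3:
  [-21, 3, 5, -5]
  [∞, ∞, ∞, ∞]
  [∞, ∞, ∞, ∞]
  [∞, ∞, ∞, ∞]
T^⊗4:
  [-28, -4, -2, -12]
  [∞, ∞, ∞, ∞]
  [∞, ∞, ∞, ∞]
  [∞, ∞, ∞, ∞]
Key observation: the optimum is the walk 1->1->1->1->3, with weight (-7) + (-7) + (-7) + 19 = -2.
Optimal value attained by: walk 1->1->1->1->3.
Answer: (T^⊗4)[1][3] = -2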